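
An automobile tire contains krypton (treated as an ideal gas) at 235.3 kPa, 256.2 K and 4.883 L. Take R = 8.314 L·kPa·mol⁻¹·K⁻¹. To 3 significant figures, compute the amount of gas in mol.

n ≈ 0.539 mol

PV = nRT ⇒ n = PV/(RT) = (235.3 × 4.883) / (8.314 × 256.2)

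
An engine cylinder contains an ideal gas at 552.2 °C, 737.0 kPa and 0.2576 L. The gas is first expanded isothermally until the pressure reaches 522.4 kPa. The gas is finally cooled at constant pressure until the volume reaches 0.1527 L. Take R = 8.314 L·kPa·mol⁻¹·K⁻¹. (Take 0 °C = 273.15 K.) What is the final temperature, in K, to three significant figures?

T₃ ≈ 347 K

Convert: T₁ = 825.4 K.
Isothermal, so P V is constant: T₂ = T₁; V₂ = V₁·(P₁/P₂) = 0.3634 L.
P constant ⇒ V ∝ T: P₃ = P₂; T₃ = T₂·(V₃/V₂) = 346.8 K.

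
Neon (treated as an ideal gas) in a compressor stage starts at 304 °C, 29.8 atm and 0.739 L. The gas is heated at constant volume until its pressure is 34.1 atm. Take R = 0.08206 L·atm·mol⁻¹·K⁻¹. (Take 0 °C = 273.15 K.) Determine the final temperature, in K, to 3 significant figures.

T₂ ≈ 660 K

Convert: T₁ = 577.1 K.
Isochoric, so P/T is constant: V₂ = V₁; T₂ = T₁·(P₂/P₁) = 660.4 K.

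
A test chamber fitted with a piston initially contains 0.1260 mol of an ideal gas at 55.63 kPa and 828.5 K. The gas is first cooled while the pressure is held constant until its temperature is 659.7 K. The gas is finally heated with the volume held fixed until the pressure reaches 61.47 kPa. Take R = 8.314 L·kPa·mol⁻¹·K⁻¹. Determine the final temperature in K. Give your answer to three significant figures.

T₃ ≈ 729 K

From PV = nRT: V₁ = nRT₁/P₁ = 15.60 L.
Isobaric, so V/T is constant: P₂ = P₁; V₂ = V₁·(T₂/T₁) = 12.42 L.
Isochoric, so P/T is constant: V₃ = V₂; T₃ = T₂·(P₃/P₂) = 729.0 K.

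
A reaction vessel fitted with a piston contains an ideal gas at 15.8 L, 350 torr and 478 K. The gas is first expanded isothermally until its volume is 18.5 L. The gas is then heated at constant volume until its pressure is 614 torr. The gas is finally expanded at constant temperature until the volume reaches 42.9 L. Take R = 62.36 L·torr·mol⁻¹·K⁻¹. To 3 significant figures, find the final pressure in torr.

Isothermal, so P V is constant: T₂ = T₁; P₂ = P₁·(V₁/V₂) = 298.9 torr.
Isochoric, so P/T is constant: V₃ = V₂; T₃ = T₂·(P₃/P₂) = 981.8 K.
Isothermal, so P V is constant: T₄ = T₃; P₄ = P₃·(V₃/V₄) = 264.8 torr.

P₄ ≈ 265 torr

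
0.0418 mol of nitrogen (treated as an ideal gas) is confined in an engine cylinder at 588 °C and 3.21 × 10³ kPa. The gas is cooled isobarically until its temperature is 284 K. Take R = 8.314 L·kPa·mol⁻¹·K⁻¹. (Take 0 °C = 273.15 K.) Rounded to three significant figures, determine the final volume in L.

V₂ ≈ 0.0307 L

Convert: T₁ = 861.1 K.
From PV = nRT: V₁ = nRT₁/P₁ = 0.09323 L.
Isobaric, so V/T is constant: P₂ = P₁; V₂ = V₁·(T₂/T₁) = 0.03075 L.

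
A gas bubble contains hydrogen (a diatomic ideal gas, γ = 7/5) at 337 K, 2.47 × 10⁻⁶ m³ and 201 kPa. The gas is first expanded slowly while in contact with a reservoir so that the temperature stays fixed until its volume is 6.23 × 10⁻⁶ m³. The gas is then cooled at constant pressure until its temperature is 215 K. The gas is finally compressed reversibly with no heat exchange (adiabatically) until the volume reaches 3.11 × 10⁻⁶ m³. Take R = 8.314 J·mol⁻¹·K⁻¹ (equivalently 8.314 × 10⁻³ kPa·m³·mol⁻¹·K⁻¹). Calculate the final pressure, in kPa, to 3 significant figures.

T constant ⇒ Boyle's law P V = const: T₂ = T₁; P₂ = P₁·(V₁/V₂) = 79.69 kPa.
Isobaric, so V/T is constant: P₃ = P₂; V₃ = V₂·(T₃/T₂) = 3.975e-06 m³.
Adiabatic (γ = 7/5), T V^(γ−1) and P V^γ constant: T₄ = T₃·(V₃/V₄)^(γ−1) = 237.2 K; P₄ = P₃·(V₃/V₄)^γ = 112.3 kPa.

P₄ ≈ 112 kPa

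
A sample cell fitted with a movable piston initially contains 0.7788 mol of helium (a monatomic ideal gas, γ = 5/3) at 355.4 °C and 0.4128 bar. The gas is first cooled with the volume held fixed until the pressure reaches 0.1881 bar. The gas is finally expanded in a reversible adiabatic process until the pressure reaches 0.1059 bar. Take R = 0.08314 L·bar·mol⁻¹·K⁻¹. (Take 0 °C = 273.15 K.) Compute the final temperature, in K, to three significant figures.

T₃ ≈ 228 K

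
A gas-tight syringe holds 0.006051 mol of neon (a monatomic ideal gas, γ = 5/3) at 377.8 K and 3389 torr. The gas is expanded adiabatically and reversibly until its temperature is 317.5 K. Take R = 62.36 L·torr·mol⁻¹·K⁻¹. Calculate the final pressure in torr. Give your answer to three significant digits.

P₂ ≈ 2.19e+03 torr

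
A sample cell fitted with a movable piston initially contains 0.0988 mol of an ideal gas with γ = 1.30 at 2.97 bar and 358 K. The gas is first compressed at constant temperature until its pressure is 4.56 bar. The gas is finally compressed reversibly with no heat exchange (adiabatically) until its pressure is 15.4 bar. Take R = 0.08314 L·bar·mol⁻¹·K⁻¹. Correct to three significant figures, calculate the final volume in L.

From PV = nRT: V₁ = nRT₁/P₁ = 0.9901 L.
Isothermal, so P V is constant: T₂ = T₁; V₂ = V₁·(P₁/P₂) = 0.6449 L.
Adiabatic (γ = 1.30), T V^(γ−1) and P V^γ constant: T₃ = T₂·(P₃/P₂)^((γ−1)/γ) = 474.1 K; V₃ = V₂·(P₂/P₃)^(1/γ) = 0.2529 L.

V₃ ≈ 0.253 L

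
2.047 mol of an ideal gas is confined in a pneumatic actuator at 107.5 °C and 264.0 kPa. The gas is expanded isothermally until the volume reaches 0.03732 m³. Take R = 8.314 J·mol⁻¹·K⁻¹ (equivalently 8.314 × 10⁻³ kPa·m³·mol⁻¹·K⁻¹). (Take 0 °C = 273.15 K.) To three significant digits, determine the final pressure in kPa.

Convert: T₁ = 380.6 K.
From PV = nRT: V₁ = nRT₁/P₁ = 0.02454 m³.
Isothermal, so P V is constant: T₂ = T₁; P₂ = P₁·(V₁/V₂) = 173.6 kPa.

P₂ ≈ 174 kPa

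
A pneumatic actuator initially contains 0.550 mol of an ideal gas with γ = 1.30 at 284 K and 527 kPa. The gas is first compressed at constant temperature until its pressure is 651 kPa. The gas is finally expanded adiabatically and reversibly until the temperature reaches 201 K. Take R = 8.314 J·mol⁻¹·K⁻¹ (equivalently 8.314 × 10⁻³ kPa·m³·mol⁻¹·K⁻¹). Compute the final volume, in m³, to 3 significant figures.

V₃ ≈ 0.00631 m³

From PV = nRT: V₁ = nRT₁/P₁ = 0.002464 m³.
Isothermal, so P V is constant: T₂ = T₁; V₂ = V₁·(P₁/P₂) = 0.001995 m³.
Adiabatic (γ = 1.30), T V^(γ−1) and P V^γ constant: P₃ = P₂·(T₃/T₂)^(γ/(γ−1)) = 145.6 kPa; V₃ = V₂·(T₂/T₃)^(1/(γ−1)) = 0.006314 m³.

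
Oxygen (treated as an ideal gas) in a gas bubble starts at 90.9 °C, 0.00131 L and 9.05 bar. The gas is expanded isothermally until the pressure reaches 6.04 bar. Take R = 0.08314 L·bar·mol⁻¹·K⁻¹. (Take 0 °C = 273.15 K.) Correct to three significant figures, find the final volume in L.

V₂ ≈ 0.00196 L

Convert: T₁ = 364.0 K.
Isothermal, so P V is constant: T₂ = T₁; V₂ = V₁·(P₁/P₂) = 0.001963 L.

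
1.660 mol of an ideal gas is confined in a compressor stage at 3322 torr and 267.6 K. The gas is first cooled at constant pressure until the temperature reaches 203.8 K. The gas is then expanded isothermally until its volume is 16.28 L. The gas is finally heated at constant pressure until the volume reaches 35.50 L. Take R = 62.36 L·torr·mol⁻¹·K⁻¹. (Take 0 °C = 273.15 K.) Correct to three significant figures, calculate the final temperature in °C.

T₄ ≈ 171 °C

From PV = nRT: V₁ = nRT₁/P₁ = 8.339 L.
Isobaric, so V/T is constant: P₂ = P₁; V₂ = V₁·(T₂/T₁) = 6.351 L.
Isothermal, so P V is constant: T₃ = T₂; P₃ = P₂·(V₂/V₃) = 1296 torr.
Isobaric, so V/T is constant: P₄ = P₃; T₄ = T₃·(V₄/V₃) = 444.4 K.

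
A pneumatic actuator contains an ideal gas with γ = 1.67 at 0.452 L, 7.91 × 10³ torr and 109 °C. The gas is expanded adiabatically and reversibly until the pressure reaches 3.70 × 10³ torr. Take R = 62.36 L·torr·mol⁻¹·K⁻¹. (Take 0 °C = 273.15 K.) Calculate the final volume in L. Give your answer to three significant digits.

Convert: T₁ = 382.1 K.
Adiabatic (γ = 1.67), T V^(γ−1) and P V^γ constant: T₂ = T₁·(P₂/P₁)^((γ−1)/γ) = 281.7 K; V₂ = V₁·(P₁/P₂)^(1/γ) = 0.7124 L.

V₂ ≈ 0.712 L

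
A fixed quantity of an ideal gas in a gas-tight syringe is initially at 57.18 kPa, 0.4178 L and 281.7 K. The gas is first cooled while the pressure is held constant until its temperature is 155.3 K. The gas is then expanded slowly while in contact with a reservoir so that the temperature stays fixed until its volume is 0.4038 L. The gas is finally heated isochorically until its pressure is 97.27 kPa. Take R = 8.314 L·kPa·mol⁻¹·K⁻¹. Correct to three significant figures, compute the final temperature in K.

Isobaric, so V/T is constant: P₂ = P₁; V₂ = V₁·(T₂/T₁) = 0.2303 L.
T constant ⇒ Boyle's law P V = const: T₃ = T₂; P₃ = P₂·(V₂/V₃) = 32.62 kPa.
Isochoric, so P/T is constant: V₄ = V₃; T₄ = T₃·(P₄/P₃) = 463.1 K.

T₄ ≈ 463 K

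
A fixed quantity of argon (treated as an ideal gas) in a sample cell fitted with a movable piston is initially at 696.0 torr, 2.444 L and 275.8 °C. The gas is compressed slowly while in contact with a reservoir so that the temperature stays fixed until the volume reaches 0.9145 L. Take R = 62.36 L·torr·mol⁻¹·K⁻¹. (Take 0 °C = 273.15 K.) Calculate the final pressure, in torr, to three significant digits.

P₂ ≈ 1.86e+03 torr

Convert: T₁ = 549.0 K.
T constant ⇒ Boyle's law P V = const: T₂ = T₁; P₂ = P₁·(V₁/V₂) = 1860 torr.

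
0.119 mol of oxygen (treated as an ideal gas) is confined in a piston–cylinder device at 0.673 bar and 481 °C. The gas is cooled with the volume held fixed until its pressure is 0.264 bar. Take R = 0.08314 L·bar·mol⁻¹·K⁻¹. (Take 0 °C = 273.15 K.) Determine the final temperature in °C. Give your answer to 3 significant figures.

T₂ ≈ 22.7 °C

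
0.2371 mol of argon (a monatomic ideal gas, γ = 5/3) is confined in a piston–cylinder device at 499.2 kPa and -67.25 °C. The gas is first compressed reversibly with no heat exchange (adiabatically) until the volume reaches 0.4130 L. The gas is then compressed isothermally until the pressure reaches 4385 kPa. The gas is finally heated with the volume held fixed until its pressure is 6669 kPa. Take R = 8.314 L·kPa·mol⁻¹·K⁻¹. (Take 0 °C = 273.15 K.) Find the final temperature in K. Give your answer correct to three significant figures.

Convert: T₁ = 205.9 K.
From PV = nRT: V₁ = nRT₁/P₁ = 0.8131 L.
Adiabatic (γ = 5/3), T V^(γ−1) and P V^γ constant: T₂ = T₁·(V₁/V₂)^(γ−1) = 323.4 K; P₂ = P₁·(V₁/V₂)^γ = 1544 kPa.
Isothermal, so P V is constant: T₃ = T₂; V₃ = V₂·(P₂/P₃) = 0.1454 L.
V constant ⇒ P ∝ T: V₄ = V₃; T₄ = T₃·(P₄/P₃) = 491.9 K.

T₄ ≈ 492 K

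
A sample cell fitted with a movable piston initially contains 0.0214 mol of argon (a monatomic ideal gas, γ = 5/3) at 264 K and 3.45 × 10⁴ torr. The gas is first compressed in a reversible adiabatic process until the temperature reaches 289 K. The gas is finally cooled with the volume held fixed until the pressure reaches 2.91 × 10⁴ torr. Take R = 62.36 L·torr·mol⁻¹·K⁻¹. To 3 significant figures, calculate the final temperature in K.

T₃ ≈ 194 K

From PV = nRT: V₁ = nRT₁/P₁ = 0.01021 L.
Reversible adiabatic, γ = 5/3: P₂ = P₁·(T₂/T₁)^(γ/(γ−1)) = 4.326e+04 torr; V₂ = V₁·(T₁/T₂)^(1/(γ−1)) = 0.008916 L.
V constant ⇒ P ∝ T: V₃ = V₂; T₃ = T₂·(P₃/P₂) = 194.4 K.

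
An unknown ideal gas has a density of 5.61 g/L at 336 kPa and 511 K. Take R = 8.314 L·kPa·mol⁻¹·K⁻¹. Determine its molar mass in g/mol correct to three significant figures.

ρ = PM/(RT) ⇒ M = ρRT/P = (5.61 × 8.314 × 511.0) / 336

M ≈ 70.9 g/mol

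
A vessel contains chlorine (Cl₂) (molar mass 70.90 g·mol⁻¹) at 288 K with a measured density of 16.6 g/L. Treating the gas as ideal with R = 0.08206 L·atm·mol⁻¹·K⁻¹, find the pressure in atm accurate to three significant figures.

ρ = PM/(RT) ⇒ P = ρRT/M = (16.6 × 0.08206 × 288.0) / 70.90

P ≈ 5.53 atm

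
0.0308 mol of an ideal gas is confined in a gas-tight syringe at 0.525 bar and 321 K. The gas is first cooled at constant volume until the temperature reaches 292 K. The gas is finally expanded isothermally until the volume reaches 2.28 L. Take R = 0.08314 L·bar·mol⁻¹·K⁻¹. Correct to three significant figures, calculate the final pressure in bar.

P₃ ≈ 0.328 bar

From PV = nRT: V₁ = nRT₁/P₁ = 1.566 L.
V constant ⇒ P ∝ T: V₂ = V₁; P₂ = P₁·(T₂/T₁) = 0.4776 bar.
Isothermal, so P V is constant: T₃ = T₂; P₃ = P₂·(V₂/V₃) = 0.3280 bar.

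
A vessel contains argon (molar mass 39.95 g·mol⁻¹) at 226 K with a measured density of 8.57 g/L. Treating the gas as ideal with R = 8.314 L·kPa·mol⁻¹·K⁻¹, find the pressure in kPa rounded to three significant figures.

P ≈ 403 kPa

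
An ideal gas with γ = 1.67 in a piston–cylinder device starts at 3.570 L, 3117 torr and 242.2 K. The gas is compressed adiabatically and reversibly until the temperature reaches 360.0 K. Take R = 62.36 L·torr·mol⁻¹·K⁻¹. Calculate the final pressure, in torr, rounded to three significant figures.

P₂ ≈ 8.37e+03 torr

Reversible adiabatic, γ = 1.67: P₂ = P₁·(T₂/T₁)^(γ/(γ−1)) = 8371 torr; V₂ = V₁·(T₁/T₂)^(1/(γ−1)) = 1.976 L.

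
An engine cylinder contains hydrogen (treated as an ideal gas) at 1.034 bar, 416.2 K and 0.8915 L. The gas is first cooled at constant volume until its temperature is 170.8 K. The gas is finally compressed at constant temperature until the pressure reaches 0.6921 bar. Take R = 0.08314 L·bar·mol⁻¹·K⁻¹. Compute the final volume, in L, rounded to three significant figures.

Isochoric, so P/T is constant: V₂ = V₁; P₂ = P₁·(T₂/T₁) = 0.4243 bar.
Isothermal, so P V is constant: T₃ = T₂; V₃ = V₂·(P₂/P₃) = 0.5466 L.

V₃ ≈ 0.547 L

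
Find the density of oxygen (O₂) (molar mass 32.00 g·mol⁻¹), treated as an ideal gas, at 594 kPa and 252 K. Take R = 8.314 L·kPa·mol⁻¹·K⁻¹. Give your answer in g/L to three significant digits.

ρ = PM/(RT) = (594 × 32.00) / (8.314 × 252.0)

ρ ≈ 9.07 g/L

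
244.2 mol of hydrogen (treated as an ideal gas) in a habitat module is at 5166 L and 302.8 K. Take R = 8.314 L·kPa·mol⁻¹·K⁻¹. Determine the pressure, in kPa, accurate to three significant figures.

P ≈ 119 kPa

PV = nRT ⇒ P = nRT/V = (244.2 × 8.314 × 302.8) / 5166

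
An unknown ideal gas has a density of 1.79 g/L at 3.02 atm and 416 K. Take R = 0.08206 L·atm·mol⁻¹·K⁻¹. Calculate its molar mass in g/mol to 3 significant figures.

M ≈ 20.2 g/mol

ρ = PM/(RT) ⇒ M = ρRT/P = (1.79 × 0.08206 × 416.0) / 3.02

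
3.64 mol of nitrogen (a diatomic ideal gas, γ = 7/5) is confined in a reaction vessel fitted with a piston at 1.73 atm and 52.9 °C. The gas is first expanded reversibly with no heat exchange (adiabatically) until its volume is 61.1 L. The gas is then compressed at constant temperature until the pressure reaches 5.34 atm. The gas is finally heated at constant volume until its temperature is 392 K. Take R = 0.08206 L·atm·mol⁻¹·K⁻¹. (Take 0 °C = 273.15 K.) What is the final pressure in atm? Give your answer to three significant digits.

Convert: T₁ = 326.0 K.
From PV = nRT: V₁ = nRT₁/P₁ = 56.30 L.
Adiabatic (γ = 7/5), T V^(γ−1) and P V^γ constant: T₂ = T₁·(V₁/V₂)^(γ−1) = 315.5 K; P₂ = P₁·(V₁/V₂)^γ = 1.543 atm.
Isothermal, so P V is constant: T₃ = T₂; V₃ = V₂·(P₂/P₃) = 17.65 L.
V constant ⇒ P ∝ T: V₄ = V₃; P₄ = P₃·(T₄/T₃) = 6.634 atm.

P₄ ≈ 6.63 atm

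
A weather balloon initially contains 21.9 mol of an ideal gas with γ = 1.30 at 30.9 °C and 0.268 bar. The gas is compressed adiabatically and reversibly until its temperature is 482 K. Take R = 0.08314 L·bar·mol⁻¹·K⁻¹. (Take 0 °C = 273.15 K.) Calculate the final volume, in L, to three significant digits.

V₂ ≈ 445 L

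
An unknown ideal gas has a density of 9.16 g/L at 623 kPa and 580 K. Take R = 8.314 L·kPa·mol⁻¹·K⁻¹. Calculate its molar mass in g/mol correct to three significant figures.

ρ = PM/(RT) ⇒ M = ρRT/P = (9.16 × 8.314 × 580.0) / 623

M ≈ 70.9 g/mol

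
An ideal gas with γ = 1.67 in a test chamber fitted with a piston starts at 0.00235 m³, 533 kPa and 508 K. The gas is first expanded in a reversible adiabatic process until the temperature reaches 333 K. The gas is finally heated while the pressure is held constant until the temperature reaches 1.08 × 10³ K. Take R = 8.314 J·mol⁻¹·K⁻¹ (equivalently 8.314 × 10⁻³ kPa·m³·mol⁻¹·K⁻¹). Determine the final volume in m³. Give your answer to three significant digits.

V₃ ≈ 0.0143 m³

Reversible adiabatic, γ = 1.67: P₂ = P₁·(T₂/T₁)^(γ/(γ−1)) = 186.0 kPa; V₂ = V₁·(T₁/T₂)^(1/(γ−1)) = 0.004414 m³.
Isobaric, so V/T is constant: P₃ = P₂; V₃ = V₂·(T₃/T₂) = 0.01432 m³.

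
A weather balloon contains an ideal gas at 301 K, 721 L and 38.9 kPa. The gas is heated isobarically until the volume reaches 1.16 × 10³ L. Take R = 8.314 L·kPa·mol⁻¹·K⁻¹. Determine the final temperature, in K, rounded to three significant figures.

P constant ⇒ V ∝ T: P₂ = P₁; T₂ = T₁·(V₂/V₁) = 484.3 K.

T₂ ≈ 484 K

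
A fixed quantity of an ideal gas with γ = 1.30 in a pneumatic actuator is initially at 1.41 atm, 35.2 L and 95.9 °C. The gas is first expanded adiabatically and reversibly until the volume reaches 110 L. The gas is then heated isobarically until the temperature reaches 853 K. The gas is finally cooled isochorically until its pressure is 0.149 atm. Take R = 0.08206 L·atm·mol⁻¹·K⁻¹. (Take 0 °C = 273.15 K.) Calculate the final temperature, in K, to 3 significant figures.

Convert: T₁ = 369.0 K.
Adiabatic (γ = 1.30), T V^(γ−1) and P V^γ constant: T₂ = T₁·(V₁/V₂)^(γ−1) = 262.2 K; P₂ = P₁·(V₁/V₂)^γ = 0.3206 atm.
P constant ⇒ V ∝ T: P₃ = P₂; V₃ = V₂·(T₃/T₂) = 357.9 L.
V constant ⇒ P ∝ T: V₄ = V₃; T₄ = T₃·(P₄/P₃) = 396.5 K.

T₄ ≈ 396 K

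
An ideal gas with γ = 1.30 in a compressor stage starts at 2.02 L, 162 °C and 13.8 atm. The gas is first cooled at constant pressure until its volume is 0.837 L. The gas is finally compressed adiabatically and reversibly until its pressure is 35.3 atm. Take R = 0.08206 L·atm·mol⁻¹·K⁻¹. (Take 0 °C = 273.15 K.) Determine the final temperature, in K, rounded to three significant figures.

T₃ ≈ 224 K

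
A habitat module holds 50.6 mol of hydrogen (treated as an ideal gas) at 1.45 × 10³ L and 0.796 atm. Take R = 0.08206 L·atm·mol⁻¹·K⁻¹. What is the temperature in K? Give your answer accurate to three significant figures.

PV = nRT ⇒ T = PV/(nR) = (0.796 × 1.45e+03) / (50.6 × 0.08206)

T ≈ 278 K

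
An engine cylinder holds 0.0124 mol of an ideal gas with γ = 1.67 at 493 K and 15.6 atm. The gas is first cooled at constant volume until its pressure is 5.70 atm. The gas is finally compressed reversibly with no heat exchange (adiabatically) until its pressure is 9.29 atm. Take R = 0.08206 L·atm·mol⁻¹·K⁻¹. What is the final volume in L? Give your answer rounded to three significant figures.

V₃ ≈ 0.0240 L

From PV = nRT: V₁ = nRT₁/P₁ = 0.03216 L.
Isochoric, so P/T is constant: V₂ = V₁; T₂ = T₁·(P₂/P₁) = 180.1 K.
Reversible adiabatic, γ = 1.67: T₃ = T₂·(P₃/P₂)^((γ−1)/γ) = 219.1 K; V₃ = V₂·(P₂/P₃)^(1/γ) = 0.02400 L.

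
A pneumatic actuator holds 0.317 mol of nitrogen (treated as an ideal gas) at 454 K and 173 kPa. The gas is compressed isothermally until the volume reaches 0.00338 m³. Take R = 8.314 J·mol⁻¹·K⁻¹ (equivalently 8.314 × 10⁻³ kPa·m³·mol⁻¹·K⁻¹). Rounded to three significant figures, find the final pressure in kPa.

P₂ ≈ 354 kPa

From PV = nRT: V₁ = nRT₁/P₁ = 0.006916 m³.
T constant ⇒ Boyle's law P V = const: T₂ = T₁; P₂ = P₁·(V₁/V₂) = 354.0 kPa.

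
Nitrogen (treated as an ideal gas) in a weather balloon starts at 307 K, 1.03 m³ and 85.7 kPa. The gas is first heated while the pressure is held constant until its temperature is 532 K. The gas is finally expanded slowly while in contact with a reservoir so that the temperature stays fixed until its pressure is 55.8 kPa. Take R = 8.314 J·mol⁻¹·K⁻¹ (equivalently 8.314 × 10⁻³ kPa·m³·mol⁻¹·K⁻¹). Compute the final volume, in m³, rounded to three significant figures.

V₃ ≈ 2.74 m³

Isobaric, so V/T is constant: P₂ = P₁; V₂ = V₁·(T₂/T₁) = 1.785 m³.
T constant ⇒ Boyle's law P V = const: T₃ = T₂; V₃ = V₂·(P₂/P₃) = 2.741 m³.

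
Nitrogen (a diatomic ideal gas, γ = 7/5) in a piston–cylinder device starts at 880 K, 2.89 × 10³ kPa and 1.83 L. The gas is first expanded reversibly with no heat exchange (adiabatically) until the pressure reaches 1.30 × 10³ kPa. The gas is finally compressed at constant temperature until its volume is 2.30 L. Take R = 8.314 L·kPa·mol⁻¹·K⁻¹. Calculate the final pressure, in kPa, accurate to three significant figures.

P₃ ≈ 1.83e+03 kPa

Adiabatic (γ = 7/5), T V^(γ−1) and P V^γ constant: T₂ = T₁·(P₂/P₁)^((γ−1)/γ) = 700.4 K; V₂ = V₁·(P₁/P₂)^(1/γ) = 3.238 L.
T constant ⇒ Boyle's law P V = const: T₃ = T₂; P₃ = P₂·(V₂/V₃) = 1830 kPa.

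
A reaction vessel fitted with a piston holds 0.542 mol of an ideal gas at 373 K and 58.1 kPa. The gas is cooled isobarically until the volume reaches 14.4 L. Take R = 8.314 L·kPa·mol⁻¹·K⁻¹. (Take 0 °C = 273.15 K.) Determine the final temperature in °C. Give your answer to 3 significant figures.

From PV = nRT: V₁ = nRT₁/P₁ = 28.93 L.
P constant ⇒ V ∝ T: P₂ = P₁; T₂ = T₁·(V₂/V₁) = 185.7 K.

T₂ ≈ -87.5 °C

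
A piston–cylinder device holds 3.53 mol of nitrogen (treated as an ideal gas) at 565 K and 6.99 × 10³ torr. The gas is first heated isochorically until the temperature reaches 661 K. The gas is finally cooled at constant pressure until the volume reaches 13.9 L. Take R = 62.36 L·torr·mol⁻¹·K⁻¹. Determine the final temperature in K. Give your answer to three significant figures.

From PV = nRT: V₁ = nRT₁/P₁ = 17.79 L.
Isochoric, so P/T is constant: V₂ = V₁; P₂ = P₁·(T₂/T₁) = 8178 torr.
P constant ⇒ V ∝ T: P₃ = P₂; T₃ = T₂·(V₃/V₂) = 516.4 K.

T₃ ≈ 516 K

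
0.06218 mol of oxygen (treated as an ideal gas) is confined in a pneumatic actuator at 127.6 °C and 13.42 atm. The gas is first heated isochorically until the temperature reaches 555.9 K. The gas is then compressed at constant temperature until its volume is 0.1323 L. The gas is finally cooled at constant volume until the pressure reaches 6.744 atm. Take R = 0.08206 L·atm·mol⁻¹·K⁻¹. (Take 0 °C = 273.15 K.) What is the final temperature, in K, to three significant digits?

T₄ ≈ 175 K

Convert: T₁ = 400.8 K.
From PV = nRT: V₁ = nRT₁/P₁ = 0.1524 L.
Isochoric, so P/T is constant: V₂ = V₁; P₂ = P₁·(T₂/T₁) = 18.62 atm.
T constant ⇒ Boyle's law P V = const: T₃ = T₂; P₃ = P₂·(V₂/V₃) = 21.44 atm.
V constant ⇒ P ∝ T: V₄ = V₃; T₄ = T₃·(P₄/P₃) = 174.9 K.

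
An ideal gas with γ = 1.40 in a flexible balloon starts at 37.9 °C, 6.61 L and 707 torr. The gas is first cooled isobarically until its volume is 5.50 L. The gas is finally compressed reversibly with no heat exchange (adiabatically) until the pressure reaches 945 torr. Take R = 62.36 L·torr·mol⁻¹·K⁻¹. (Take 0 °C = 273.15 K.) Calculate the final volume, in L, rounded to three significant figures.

Convert: T₁ = 311.0 K.
P constant ⇒ V ∝ T: P₂ = P₁; T₂ = T₁·(V₂/V₁) = 258.8 K.
Adiabatic (γ = 1.40), T V^(γ−1) and P V^γ constant: T₃ = T₂·(P₃/P₂)^((γ−1)/γ) = 281.2 K; V₃ = V₂·(P₂/P₃)^(1/γ) = 4.470 L.

V₃ ≈ 4.47 L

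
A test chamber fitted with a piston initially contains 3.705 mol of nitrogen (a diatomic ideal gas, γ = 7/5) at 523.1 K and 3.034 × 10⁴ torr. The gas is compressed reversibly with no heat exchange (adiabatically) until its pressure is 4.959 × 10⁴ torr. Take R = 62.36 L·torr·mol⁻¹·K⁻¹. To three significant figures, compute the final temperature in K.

T₂ ≈ 602 K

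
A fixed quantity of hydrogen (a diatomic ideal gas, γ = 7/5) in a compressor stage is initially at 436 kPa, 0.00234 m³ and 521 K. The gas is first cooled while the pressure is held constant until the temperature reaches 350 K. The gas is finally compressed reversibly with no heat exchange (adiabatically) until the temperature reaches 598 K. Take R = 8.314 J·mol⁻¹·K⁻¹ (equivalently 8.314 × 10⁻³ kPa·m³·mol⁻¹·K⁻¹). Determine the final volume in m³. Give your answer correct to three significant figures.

V₃ ≈ 0.000412 m³

P constant ⇒ V ∝ T: P₂ = P₁; V₂ = V₁·(T₂/T₁) = 0.001572 m³.
Reversible adiabatic, γ = 7/5: P₃ = P₂·(T₃/T₂)^(γ/(γ−1)) = 2843 kPa; V₃ = V₂·(T₂/T₃)^(1/(γ−1)) = 0.0004120 m³.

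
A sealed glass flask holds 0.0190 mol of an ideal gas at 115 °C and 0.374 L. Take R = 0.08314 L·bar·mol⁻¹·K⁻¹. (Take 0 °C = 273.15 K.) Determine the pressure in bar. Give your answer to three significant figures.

P ≈ 1.64 bar

Convert: T = 388.15 K.
PV = nRT ⇒ P = nRT/V = (0.0190 × 0.08314 × 388.15) / 0.374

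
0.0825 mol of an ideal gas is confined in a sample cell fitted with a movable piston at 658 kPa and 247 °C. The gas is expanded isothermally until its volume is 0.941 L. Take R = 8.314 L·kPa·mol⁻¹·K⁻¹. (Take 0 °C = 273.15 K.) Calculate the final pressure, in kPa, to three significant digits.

Convert: T₁ = 520.1 K.
From PV = nRT: V₁ = nRT₁/P₁ = 0.5422 L.
T constant ⇒ Boyle's law P V = const: T₂ = T₁; P₂ = P₁·(V₁/V₂) = 379.1 kPa.

P₂ ≈ 379 kPa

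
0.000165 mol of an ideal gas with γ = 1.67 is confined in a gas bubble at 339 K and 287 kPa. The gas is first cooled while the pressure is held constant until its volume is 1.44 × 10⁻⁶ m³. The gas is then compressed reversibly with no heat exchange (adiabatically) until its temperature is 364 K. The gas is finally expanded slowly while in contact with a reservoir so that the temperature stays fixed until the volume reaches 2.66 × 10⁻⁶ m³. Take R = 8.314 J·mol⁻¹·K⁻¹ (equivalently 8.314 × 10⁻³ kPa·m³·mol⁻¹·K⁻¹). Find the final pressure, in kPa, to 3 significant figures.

P₄ ≈ 188 kPa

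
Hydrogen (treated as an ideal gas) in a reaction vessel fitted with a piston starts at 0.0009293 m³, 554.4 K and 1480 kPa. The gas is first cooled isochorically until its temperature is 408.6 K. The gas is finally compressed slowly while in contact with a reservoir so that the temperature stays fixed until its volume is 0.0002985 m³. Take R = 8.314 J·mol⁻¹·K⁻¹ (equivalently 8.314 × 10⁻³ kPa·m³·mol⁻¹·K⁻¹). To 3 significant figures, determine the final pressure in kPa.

Isochoric, so P/T is constant: V₂ = V₁; P₂ = P₁·(T₂/T₁) = 1091 kPa.
T constant ⇒ Boyle's law P V = const: T₃ = T₂; P₃ = P₂·(V₂/V₃) = 3396 kPa.

P₃ ≈ 3.40e+03 kPa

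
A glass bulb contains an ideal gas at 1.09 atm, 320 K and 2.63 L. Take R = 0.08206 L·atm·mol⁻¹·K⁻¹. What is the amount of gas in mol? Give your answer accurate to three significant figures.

PV = nRT ⇒ n = PV/(RT) = (1.09 × 2.63) / (0.08206 × 320)

n ≈ 0.109 mol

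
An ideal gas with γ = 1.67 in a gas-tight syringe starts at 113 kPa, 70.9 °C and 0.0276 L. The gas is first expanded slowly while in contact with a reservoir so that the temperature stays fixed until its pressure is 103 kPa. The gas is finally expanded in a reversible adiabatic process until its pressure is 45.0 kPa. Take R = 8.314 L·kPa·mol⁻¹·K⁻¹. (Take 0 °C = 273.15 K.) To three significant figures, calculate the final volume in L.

Convert: T₁ = 344.0 K.
Isothermal, so P V is constant: T₂ = T₁; V₂ = V₁·(P₁/P₂) = 0.03028 L.
Reversible adiabatic, γ = 1.67: T₃ = T₂·(P₃/P₂)^((γ−1)/γ) = 246.8 K; V₃ = V₂·(P₂/P₃)^(1/γ) = 0.04972 L.

V₃ ≈ 0.0497 L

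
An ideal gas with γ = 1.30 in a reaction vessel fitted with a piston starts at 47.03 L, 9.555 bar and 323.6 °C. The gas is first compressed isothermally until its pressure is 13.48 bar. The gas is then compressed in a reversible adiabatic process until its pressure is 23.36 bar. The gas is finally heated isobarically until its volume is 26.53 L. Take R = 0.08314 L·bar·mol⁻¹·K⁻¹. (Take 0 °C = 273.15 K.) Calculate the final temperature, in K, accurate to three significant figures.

T₄ ≈ 823 K

Convert: T₁ = 596.8 K.
T constant ⇒ Boyle's law P V = const: T₂ = T₁; V₂ = V₁·(P₁/P₂) = 33.34 L.
Adiabatic (γ = 1.30), T V^(γ−1) and P V^γ constant: T₃ = T₂·(P₃/P₂)^((γ−1)/γ) = 677.5 K; V₃ = V₂·(P₂/P₃)^(1/γ) = 21.84 L.
P constant ⇒ V ∝ T: P₄ = P₃; T₄ = T₃·(V₄/V₃) = 823.0 K.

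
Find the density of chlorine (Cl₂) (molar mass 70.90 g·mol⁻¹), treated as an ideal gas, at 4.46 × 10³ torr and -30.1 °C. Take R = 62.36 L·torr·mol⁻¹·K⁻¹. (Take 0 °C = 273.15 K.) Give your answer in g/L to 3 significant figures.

ρ ≈ 20.9 g/L

ρ = PM/(RT) = (4.46e+03 × 70.90) / (62.36 × 243.0)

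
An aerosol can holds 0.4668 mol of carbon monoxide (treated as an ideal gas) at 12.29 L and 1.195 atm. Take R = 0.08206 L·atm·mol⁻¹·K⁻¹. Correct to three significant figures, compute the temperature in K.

PV = nRT ⇒ T = PV/(nR) = (1.195 × 12.29) / (0.4668 × 0.08206)

T ≈ 383 K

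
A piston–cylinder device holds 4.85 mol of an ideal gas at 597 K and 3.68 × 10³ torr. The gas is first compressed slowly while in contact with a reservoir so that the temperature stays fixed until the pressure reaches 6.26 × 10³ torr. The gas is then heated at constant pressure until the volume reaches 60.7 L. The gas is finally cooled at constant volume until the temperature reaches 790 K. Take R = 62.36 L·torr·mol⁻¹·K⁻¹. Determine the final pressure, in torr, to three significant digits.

P₄ ≈ 3.94e+03 torr

From PV = nRT: V₁ = nRT₁/P₁ = 49.07 L.
Isothermal, so P V is constant: T₂ = T₁; V₂ = V₁·(P₁/P₂) = 28.84 L.
P constant ⇒ V ∝ T: P₃ = P₂; T₃ = T₂·(V₃/V₂) = 1256 K.
Isochoric, so P/T is constant: V₄ = V₃; P₄ = P₃·(T₄/T₃) = 3936 torr.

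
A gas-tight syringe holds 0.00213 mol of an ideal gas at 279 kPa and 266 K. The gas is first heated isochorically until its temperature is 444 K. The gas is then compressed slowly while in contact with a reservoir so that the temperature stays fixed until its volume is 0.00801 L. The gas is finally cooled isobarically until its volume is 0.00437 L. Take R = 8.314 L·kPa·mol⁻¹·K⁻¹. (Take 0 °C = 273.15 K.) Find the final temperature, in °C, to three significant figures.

From PV = nRT: V₁ = nRT₁/P₁ = 0.01688 L.
Isochoric, so P/T is constant: V₂ = V₁; P₂ = P₁·(T₂/T₁) = 465.7 kPa.
T constant ⇒ Boyle's law P V = const: T₃ = T₂; P₃ = P₂·(V₂/V₃) = 981.6 kPa.
P constant ⇒ V ∝ T: P₄ = P₃; T₄ = T₃·(V₄/V₃) = 242.2 K.

T₄ ≈ -30.9 °C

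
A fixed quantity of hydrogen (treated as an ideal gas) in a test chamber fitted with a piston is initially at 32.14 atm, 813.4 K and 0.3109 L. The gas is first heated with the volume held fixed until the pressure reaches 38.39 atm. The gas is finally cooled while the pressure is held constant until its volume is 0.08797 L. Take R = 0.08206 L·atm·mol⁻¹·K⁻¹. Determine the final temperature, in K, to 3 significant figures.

T₃ ≈ 275 K

V constant ⇒ P ∝ T: V₂ = V₁; T₂ = T₁·(P₂/P₁) = 971.6 K.
Isobaric, so V/T is constant: P₃ = P₂; T₃ = T₂·(V₃/V₂) = 274.9 K.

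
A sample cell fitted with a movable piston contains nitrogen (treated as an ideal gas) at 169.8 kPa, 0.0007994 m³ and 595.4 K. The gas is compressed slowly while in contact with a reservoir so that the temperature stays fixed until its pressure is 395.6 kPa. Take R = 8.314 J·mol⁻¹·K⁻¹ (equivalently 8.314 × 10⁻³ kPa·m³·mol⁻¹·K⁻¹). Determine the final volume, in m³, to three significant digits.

Isothermal, so P V is constant: T₂ = T₁; V₂ = V₁·(P₁/P₂) = 0.0003431 m³.

V₂ ≈ 0.000343 m³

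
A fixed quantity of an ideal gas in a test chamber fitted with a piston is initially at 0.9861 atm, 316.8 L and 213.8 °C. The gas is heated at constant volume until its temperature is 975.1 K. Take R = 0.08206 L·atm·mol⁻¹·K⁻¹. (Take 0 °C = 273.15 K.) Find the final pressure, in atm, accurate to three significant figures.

P₂ ≈ 1.97 atm

Convert: T₁ = 486.9 K.
Isochoric, so P/T is constant: V₂ = V₁; P₂ = P₁·(T₂/T₁) = 1.975 atm.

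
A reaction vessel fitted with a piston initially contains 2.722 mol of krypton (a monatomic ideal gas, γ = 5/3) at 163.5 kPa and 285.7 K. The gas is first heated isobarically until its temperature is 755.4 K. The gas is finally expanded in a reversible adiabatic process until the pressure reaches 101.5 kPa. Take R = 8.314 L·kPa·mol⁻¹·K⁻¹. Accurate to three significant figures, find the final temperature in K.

T₃ ≈ 624 K

From PV = nRT: V₁ = nRT₁/P₁ = 39.54 L.
P constant ⇒ V ∝ T: P₂ = P₁; V₂ = V₁·(T₂/T₁) = 104.6 L.
Adiabatic (γ = 5/3), T V^(γ−1) and P V^γ constant: T₃ = T₂·(P₃/P₂)^((γ−1)/γ) = 624.2 K; V₃ = V₂·(P₂/P₃)^(1/γ) = 139.2 L.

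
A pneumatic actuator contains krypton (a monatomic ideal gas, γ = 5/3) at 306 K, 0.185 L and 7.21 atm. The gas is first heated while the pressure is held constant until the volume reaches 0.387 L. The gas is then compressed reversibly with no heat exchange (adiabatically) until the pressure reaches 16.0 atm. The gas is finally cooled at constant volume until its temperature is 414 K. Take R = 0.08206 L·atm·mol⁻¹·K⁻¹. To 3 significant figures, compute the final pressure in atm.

P₄ ≈ 7.52 atm

P constant ⇒ V ∝ T: P₂ = P₁; T₂ = T₁·(V₂/V₁) = 640.1 K.
Adiabatic (γ = 5/3), T V^(γ−1) and P V^γ constant: T₃ = T₂·(P₃/P₂)^((γ−1)/γ) = 880.5 K; V₃ = V₂·(P₂/P₃)^(1/γ) = 0.2399 L.
Isochoric, so P/T is constant: V₄ = V₃; P₄ = P₃·(T₄/T₃) = 7.523 atm.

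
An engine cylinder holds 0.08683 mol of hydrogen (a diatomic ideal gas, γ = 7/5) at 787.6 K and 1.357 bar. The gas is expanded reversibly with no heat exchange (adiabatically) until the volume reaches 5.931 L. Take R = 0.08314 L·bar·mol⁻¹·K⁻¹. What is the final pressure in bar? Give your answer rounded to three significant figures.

P₂ ≈ 0.834 bar

From PV = nRT: V₁ = nRT₁/P₁ = 4.190 L.
Reversible adiabatic, γ = 7/5: T₂ = T₁·(V₁/V₂)^(γ−1) = 685.4 K; P₂ = P₁·(V₁/V₂)^γ = 0.8342 bar.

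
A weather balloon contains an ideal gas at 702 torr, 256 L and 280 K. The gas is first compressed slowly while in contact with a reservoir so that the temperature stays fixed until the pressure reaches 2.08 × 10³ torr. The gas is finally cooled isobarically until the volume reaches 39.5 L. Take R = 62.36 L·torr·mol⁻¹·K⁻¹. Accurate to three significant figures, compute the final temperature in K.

T₃ ≈ 128 K

T constant ⇒ Boyle's law P V = const: T₂ = T₁; V₂ = V₁·(P₁/P₂) = 86.40 L.
Isobaric, so V/T is constant: P₃ = P₂; T₃ = T₂·(V₃/V₂) = 128.0 K.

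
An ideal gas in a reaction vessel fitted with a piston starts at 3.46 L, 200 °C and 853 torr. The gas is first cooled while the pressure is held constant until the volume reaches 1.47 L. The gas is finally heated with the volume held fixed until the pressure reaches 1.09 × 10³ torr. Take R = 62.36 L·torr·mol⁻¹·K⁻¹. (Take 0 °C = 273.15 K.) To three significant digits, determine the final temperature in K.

Convert: T₁ = 473.1 K.
Isobaric, so V/T is constant: P₂ = P₁; T₂ = T₁·(V₂/V₁) = 201.0 K.
Isochoric, so P/T is constant: V₃ = V₂; T₃ = T₂·(P₃/P₂) = 256.9 K.

T₃ ≈ 257 K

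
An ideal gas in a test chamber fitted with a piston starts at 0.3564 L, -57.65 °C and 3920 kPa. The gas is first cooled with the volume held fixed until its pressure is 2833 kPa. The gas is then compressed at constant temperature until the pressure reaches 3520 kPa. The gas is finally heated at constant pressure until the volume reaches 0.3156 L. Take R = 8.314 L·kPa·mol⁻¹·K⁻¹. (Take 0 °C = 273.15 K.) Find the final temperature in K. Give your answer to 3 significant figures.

T₄ ≈ 171 K

Convert: T₁ = 215.5 K.
V constant ⇒ P ∝ T: V₂ = V₁; T₂ = T₁·(P₂/P₁) = 155.7 K.
T constant ⇒ Boyle's law P V = const: T₃ = T₂; V₃ = V₂·(P₂/P₃) = 0.2868 L.
P constant ⇒ V ∝ T: P₄ = P₃; T₄ = T₃·(V₄/V₃) = 171.4 K.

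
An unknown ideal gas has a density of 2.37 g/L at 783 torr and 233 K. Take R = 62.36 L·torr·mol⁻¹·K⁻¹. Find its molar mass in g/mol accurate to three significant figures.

M ≈ 44.0 g/mol

ρ = PM/(RT) ⇒ M = ρRT/P = (2.37 × 62.36 × 233.0) / 783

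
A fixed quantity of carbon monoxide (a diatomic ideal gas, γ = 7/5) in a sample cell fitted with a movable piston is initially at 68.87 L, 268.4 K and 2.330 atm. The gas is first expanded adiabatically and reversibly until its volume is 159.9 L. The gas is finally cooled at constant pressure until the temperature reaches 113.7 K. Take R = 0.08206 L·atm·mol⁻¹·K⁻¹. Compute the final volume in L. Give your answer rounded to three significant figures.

Adiabatic (γ = 7/5), T V^(γ−1) and P V^γ constant: T₂ = T₁·(V₁/V₂)^(γ−1) = 191.6 K; P₂ = P₁·(V₁/V₂)^γ = 0.7165 atm.
Isobaric, so V/T is constant: P₃ = P₂; V₃ = V₂·(T₃/T₂) = 94.88 L.

V₃ ≈ 94.9 L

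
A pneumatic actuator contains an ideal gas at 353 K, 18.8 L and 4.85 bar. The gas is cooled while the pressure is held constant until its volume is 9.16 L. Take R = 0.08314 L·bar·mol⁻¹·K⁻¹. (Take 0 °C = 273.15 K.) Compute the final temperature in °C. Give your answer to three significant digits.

P constant ⇒ V ∝ T: P₂ = P₁; T₂ = T₁·(V₂/V₁) = 172.0 K.

T₂ ≈ -101 °C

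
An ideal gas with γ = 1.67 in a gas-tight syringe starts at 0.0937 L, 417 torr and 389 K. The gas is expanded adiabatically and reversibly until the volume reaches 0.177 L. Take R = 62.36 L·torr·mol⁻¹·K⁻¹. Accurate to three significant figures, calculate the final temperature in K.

Adiabatic (γ = 1.67), T V^(γ−1) and P V^γ constant: T₂ = T₁·(V₁/V₂)^(γ−1) = 254.0 K; P₂ = P₁·(V₁/V₂)^γ = 144.2 torr.

T₂ ≈ 254 K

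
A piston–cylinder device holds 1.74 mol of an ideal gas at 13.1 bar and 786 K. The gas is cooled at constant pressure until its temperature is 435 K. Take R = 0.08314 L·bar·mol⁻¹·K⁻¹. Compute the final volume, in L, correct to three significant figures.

V₂ ≈ 4.80 L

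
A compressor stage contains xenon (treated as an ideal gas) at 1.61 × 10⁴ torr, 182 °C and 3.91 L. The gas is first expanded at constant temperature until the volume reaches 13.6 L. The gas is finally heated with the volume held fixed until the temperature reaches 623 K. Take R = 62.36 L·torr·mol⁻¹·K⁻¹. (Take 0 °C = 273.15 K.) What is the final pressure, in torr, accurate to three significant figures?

Convert: T₁ = 455.1 K.
Isothermal, so P V is constant: T₂ = T₁; P₂ = P₁·(V₁/V₂) = 4629 torr.
Isochoric, so P/T is constant: V₃ = V₂; P₃ = P₂·(T₃/T₂) = 6336 torr.

P₃ ≈ 6.34e+03 torr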